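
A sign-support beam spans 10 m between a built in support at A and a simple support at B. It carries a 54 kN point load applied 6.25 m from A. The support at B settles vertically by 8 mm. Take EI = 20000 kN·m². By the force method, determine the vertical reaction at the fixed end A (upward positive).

Release the roller at B. Primary structure: cantilever fixed at A.
Downward deflection at the released point B due to the loads:
  point load 54 at a = 6.25: Pa²(3L − a)/(6EI) = 8350/EI
Flexibility coefficient — unit upward force at B: δ_{BB} = L³/(3EI) = 333.3/EI.
With EI = 20000 kN·m²: δ_0 = 0.41748 m and δ_{BB} = 0.016667 m/kN.
Compatibility — the beam at B must follow the support down by 0.008 m: δ_0 − R_B·δ_{BB} = 0.008, so R_B = (0.41748 − 0.008)/0.016667 = 24.57 kN.
Vertical equilibrium: R_A = ΣP − R_B = 54 − 24.57 = 29.43 kN.

R_A = 29.43 kN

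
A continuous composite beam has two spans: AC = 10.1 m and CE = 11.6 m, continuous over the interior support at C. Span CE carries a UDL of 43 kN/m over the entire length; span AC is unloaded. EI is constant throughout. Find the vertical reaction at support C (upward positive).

Take M_C as the redundant. Released structure: two simple spans AC and CE with a hinge at C.
Discontinuity in slope at C on the released structure — sum the simple-span end rotations:
  span CE: UDL 43: wL³/(24EI) = 2797/EI
  relative rotation θ_0 = (0 + 2797)/EI = 2797/EI
A unit hogging moment at C produces rotation L₁/(3EI) + L₂/(3EI) = 7.233/EI.
Slope continuity at C: θ_0 = M_C·7.233/EI, so M_C = 2797/7.233 = 386.6 kN·m (hogging).
Span AC, ΣM about A with M_C applied at C: R_C^{AC}·10.1 = 0 + 386.6, so R_C^{AC} = 38.28 kN and R_A = 0 − 38.28 = -38.28 kN.
Span CE, ΣM about E: R_C^{CE}·11.6 = 2893 + 386.6, so R_C^{CE} = 282.7 kN and R_E = 498.8 − 282.7 = 216.1 kN.
R_C = 38.28 + 282.7 = 321 kN.

R_C = 321 kN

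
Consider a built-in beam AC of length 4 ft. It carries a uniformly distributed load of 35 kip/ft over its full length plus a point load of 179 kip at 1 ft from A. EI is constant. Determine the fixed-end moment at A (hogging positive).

M_A = 147.4 kip·ft

Release both end moments; the primary structure is a simply-supported span AC with redundants M_A and M_C.
Simple-span end rotations at A and C under the given loads:
  at A: UDL 35: wL³/(24EI) = 93.33/EI
  at C: UDL 35: wL³/(24EI) = 93.33/EI
  at A: point load 179 at a = 1: Pab(L + b)/(6LEI) = 156.6/EI
  at C: point load 179 at a = 1: Pab(L + a)/(6LEI) = 111.9/EI
  θ_A0 = 250/EI,  θ_C0 = 205.2/EI
Flexibility coefficients: a unit moment at one end gives L/(3EI) there and L/(6EI) at the far end, so f₁₁ = f₂₂ = 1.333/EI and f₁₂ = f₂₁ = 0.6667/EI.
Compatibility — zero rotation at each built-in end:
  1.333 M_A + 0.6667 M_C = 250
  0.6667 M_A + 1.333 M_C = 205.2
Solving the pair gives M_A = 147.4 kip·ft and M_C = 80.23 kip·ft (hogging).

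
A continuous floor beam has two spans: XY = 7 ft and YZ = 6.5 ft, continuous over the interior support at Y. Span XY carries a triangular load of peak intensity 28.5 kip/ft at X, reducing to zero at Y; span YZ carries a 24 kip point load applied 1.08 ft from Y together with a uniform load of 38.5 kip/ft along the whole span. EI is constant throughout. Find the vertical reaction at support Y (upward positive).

Insert a hinge at Y; M_Y is the redundant, and each span becomes simply supported.
End slopes at the hinge Y, treating each span as simply supported:
  span XY: triangular load, peak 28.5: 7w₀L³/(360EI) = 190.1/EI
  span YZ: point load 24 at a = 1.08: Pab(L + b)/(6LEI) = 42.94/EI
  span YZ: UDL 38.5: wL³/(24EI) = 440.5/EI
  relative rotation θ_0 = (190.1 + 483.5)/EI = 673.6/EI
A unit hogging moment at Y produces rotation L₁/(3EI) + L₂/(3EI) = 4.5/EI.
Slope continuity at Y: θ_0 = M_Y·4.5/EI, so M_Y = 673.6/4.5 = 149.7 kip·ft (hogging).
Span XY, ΣM about X with M_Y applied at Y: R_Y^{XY}·7 = 232.8 + 149.7, so R_Y^{XY} = 54.63 kip and R_X = 99.75 − 54.63 = 45.12 kip.
Span YZ, ΣM about Z: R_Y^{YZ}·6.5 = 943.4 + 149.7, so R_Y^{YZ} = 168.2 kip and R_Z = 274.2 − 168.2 = 106.1 kip.
R_Y = 54.63 + 168.2 = 222.8 kip.

R_Y = 222.8 kip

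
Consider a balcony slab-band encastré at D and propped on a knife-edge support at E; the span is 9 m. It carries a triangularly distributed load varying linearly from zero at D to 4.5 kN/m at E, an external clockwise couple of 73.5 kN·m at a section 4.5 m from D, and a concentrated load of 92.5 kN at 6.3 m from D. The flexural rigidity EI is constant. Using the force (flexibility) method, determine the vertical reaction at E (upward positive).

R_E = 72.45 kN

Take the reaction at E as the redundant and release it; the primary structure is a cantilever fixed at D.
Downward deflection at the released point E due to the loads:
  triangular load, peak 4.5 at the free end: 11w₀L⁴/(120EI) = 2706/EI
  clockwise couple 73.5 at a = 4.5: M₀a(2L − a)/(2EI) = 2233/EI
  point load 92.5 at a = 6.3: Pa²(3L − a)/(6EI) = 12666/EI
  δ_0 = 17605/EI
Flexibility coefficient — unit upward force at E: δ_{EE} = L³/(3EI) = 243/EI.
The prop prevents deflection at E: R_E = δ_0/δ_{EE} = 17605/243 = 72.45 kN.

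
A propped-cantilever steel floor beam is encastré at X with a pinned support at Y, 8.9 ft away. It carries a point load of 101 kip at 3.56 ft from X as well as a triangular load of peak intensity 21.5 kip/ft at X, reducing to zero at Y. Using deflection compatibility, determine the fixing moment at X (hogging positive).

M_X = 286.1 kip·ft

Release the roller at Y. Primary structure: cantilever fixed at X.
Free-end deflection of the primary structure under the applied loading (downward +):
  point load 101 at a = 3.56: Pa²(3L − a)/(6EI) = 4937/EI
  triangular load, peak 21.5 at the fixed end: w₀L⁴/(30EI) = 4497/EI
  δ_0 = 9433/EI
Flexibility coefficient — unit upward force at Y: δ_{YY} = L³/(3EI) = 235/EI.
Compatibility at Y: δ_0 − R_Y·δ_{YY} = 0, so R_Y = 9433/235 = 40.14 kip.
Moment equilibrium about X: M_X = Σ(load moments about X) − R_Y·L = 643.4 − 40.14×8.9 = 286.1 kip·ft.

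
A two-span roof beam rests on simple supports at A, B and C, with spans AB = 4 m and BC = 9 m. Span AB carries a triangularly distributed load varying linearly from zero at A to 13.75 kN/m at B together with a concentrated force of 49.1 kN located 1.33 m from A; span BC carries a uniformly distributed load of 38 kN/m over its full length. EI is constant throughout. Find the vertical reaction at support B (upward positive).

Insert a hinge at B; M_B is the redundant, and each span becomes simply supported.
Discontinuity in slope at B on the released structure — sum the simple-span end rotations:
  span AB: triangular load, peak 13.75: w₀L³/(45EI) = 19.56/EI
  span AB: point load 49.1 at a = 1.33: Pab(L + a)/(6LEI) = 38.72/EI
  span BC: UDL 38: wL³/(24EI) = 1154/EI
  relative rotation θ_0 = (58.28 + 1154)/EI = 1213/EI
A unit hogging moment at B produces rotation L₁/(3EI) + L₂/(3EI) = 4.333/EI.
Compatibility: M_B·(L₁+L₂)/(3EI) = θ_0, giving M_B = 279.8 kN·m (hogging).
Span AB, ΣM about A with M_B applied at B: R_B^{AB}·4 = 138.6 + 279.8, so R_B^{AB} = 104.6 kN and R_A = 76.6 − 104.6 = -28.01 kN.
Span BC, ΣM about C: R_B^{BC}·9 = 1539 + 279.8, so R_B^{BC} = 202.1 kN and R_C = 342 − 202.1 = 139.9 kN.
R_B = 104.6 + 202.1 = 306.7 kN.

R_B = 306.7 kN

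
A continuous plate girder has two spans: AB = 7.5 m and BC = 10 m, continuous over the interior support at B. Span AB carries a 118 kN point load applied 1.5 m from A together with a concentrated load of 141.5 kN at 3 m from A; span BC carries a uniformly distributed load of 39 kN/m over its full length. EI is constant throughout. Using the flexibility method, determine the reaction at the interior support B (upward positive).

R_B = 366.5 kN

Insert a hinge at B; M_B is the redundant, and each span becomes simply supported.
End slopes at the hinge B, treating each span as simply supported:
  span AB: point load 118 at a = 1.5: Pab(L + a)/(6LEI) = 212.4/EI
  span AB: point load 141.5 at a = 3: Pab(L + a)/(6LEI) = 445.7/EI
  span BC: UDL 39: wL³/(24EI) = 1625/EI
  relative rotation θ_0 = (658.1 + 1625)/EI = 2283/EI
A unit hogging moment at B produces rotation L₁/(3EI) + L₂/(3EI) = 5.833/EI.
Slope continuity at B: θ_0 = M_B·5.833/EI, so M_B = 2283/5.833 = 391.4 kN·m (hogging).
Span AB, ΣM about A with M_B applied at B: R_B^{AB}·7.5 = 601.5 + 391.4, so R_B^{AB} = 132.4 kN and R_A = 259.5 − 132.4 = 127.1 kN.
Span BC, ΣM about C: R_B^{BC}·10 = 1950 + 391.4, so R_B^{BC} = 234.1 kN and R_C = 390 − 234.1 = 155.9 kN.
R_B = 132.4 + 234.1 = 366.5 kN.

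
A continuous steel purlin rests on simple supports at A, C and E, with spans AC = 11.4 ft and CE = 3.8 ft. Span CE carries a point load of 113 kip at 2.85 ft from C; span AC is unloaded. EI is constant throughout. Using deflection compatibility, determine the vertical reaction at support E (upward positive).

R_E = 81.44 kip

Release continuity at C by inserting a hinge; the redundant is the internal moment M_C. The primary structure is two simply-supported spans AC and CE.
Rotations at C on the released spans (each span's end-slope, ×1/EI):
  span CE: point load 113 at a = 2.85: Pab(L + b)/(6LEI) = 63.74/EI
  relative rotation θ_0 = (0 + 63.74)/EI = 63.74/EI
A unit hogging moment at C produces rotation L₁/(3EI) + L₂/(3EI) = 5.067/EI.
Compatibility: M_C·(L₁+L₂)/(3EI) = θ_0, giving M_C = 12.58 kip·ft (hogging).
Span CE, ΣM about E: R_C^{CE}·3.8 = 107.3 + 12.58, so R_C^{CE} = 31.56 kip and R_E = 113 − 31.56 = 81.44 kip.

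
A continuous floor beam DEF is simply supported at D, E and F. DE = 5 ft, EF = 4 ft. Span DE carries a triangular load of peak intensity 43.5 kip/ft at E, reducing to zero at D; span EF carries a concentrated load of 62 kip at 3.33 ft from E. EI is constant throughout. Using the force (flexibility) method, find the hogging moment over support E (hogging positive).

Insert a hinge at E; M_E is the redundant, and each span becomes simply supported.
Rotations at E on the released spans (each span's end-slope, ×1/EI):
  span DE: triangular load, peak 43.5: w₀L³/(45EI) = 120.8/EI
  span EF: point load 62 at a = 3.33: Pab(L + b)/(6LEI) = 26.92/EI
  relative rotation θ_0 = (120.8 + 26.92)/EI = 147.7/EI
A unit hogging moment at E produces rotation L₁/(3EI) + L₂/(3EI) = 3/EI.
Slope continuity at E: θ_0 = M_E·3/EI, so M_E = 147.7/3 = 49.25 kip·ft (hogging).

M_E = 49.25 kip·ft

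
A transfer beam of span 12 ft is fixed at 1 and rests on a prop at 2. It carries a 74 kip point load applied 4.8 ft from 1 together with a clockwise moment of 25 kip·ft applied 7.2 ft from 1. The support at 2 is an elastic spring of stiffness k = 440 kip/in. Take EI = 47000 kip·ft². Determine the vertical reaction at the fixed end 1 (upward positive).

Release the roller at 2. Primary structure: cantilever fixed at 1.
Downward deflection at the released point 2 due to the loads:
  point load 74 at a = 4.8: Pa²(3L − a)/(6EI) = 8866/EI
  clockwise couple 25 at a = 7.2: M₀a(2L − a)/(2EI) = 1512/EI
  δ_0 = 10378/EI
Flexibility coefficient — unit upward force at 2: δ_{22} = L³/(3EI) = 576/EI.
With EI = 47000 kip·ft²: δ_0 = 0.2208 ft and δ_{22} = 0.012255 ft/kip.
Compatibility — the spring shortens by R_2/k under the reaction it provides: δ_0 − R_2·δ_{22} = R_2/k. With 1/k = 1/(440×12) ft/kip = 0.000189 ft/kip, R_2 = δ_0 / (δ_{22} + 1/k) = 0.2208 / (0.012255 + 0.000189) = 17.74 kip.
Vertical equilibrium: R_1 = ΣP − R_2 = 74 − 17.74 = 56.26 kip.

R_1 = 56.26 kip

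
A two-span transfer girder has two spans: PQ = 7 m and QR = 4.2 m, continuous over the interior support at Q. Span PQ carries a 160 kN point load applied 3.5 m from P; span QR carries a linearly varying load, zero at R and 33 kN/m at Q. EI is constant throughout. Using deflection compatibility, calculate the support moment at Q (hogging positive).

Insert a hinge at Q; M_Q is the redundant, and each span becomes simply supported.
Discontinuity in slope at Q on the released structure — sum the simple-span end rotations:
  span PQ: point load 160 at a = 3.5: Pab(L + a)/(6LEI) = 490/EI
  span QR: triangular load, peak 33: w₀L³/(45EI) = 54.33/EI
  relative rotation θ_0 = (490 + 54.33)/EI = 544.3/EI
A unit hogging moment at Q produces rotation L₁/(3EI) + L₂/(3EI) = 3.733/EI.
Slope continuity at Q: θ_0 = M_Q·3.733/EI, so M_Q = 544.3/3.733 = 145.8 kN·m (hogging).

M_Q = 145.8 kN·m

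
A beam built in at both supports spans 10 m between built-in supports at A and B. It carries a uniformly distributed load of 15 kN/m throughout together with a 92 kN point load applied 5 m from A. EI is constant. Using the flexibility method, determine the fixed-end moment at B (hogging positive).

M_B = 240 kN·m

Take the two fixed-end moments M_A, M_B as redundants; the released structure is the simple span AB.
Simple-span end rotations at A and B under the given loads:
  at A: UDL 15: wL³/(24EI) = 625/EI
  at B: UDL 15: wL³/(24EI) = 625/EI
  at A: point load 92 at a = 5: Pab(L + b)/(6LEI) = 575/EI
  at B: point load 92 at a = 5: Pab(L + a)/(6LEI) = 575/EI
  θ_A0 = 1200/EI,  θ_B0 = 1200/EI
Flexibility coefficients: a unit moment at one end gives L/(3EI) there and L/(6EI) at the far end, so f₁₁ = f₂₂ = 3.333/EI and f₁₂ = f₂₁ = 1.667/EI.
Compatibility — zero rotation at each built-in end:
  3.333 M_A + 1.667 M_B = 1200
  1.667 M_A + 3.333 M_B = 1200
Solving the pair gives M_A = 240 kN·m and M_B = 240 kN·m (hogging).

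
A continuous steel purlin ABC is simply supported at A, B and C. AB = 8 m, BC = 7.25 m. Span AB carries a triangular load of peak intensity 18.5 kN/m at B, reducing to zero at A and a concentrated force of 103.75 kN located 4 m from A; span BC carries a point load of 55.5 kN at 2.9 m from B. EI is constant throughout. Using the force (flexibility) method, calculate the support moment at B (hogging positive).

M_B = 159.8 kN·m

Insert a hinge at B; M_B is the redundant, and each span becomes simply supported.
Rotations at B on the released spans (each span's end-slope, ×1/EI):
  span AB: triangular load, peak 18.5: w₀L³/(45EI) = 210.5/EI
  span AB: point load 103.75 at a = 4: Pab(L + a)/(6LEI) = 415/EI
  span BC: point load 55.5 at a = 2.9: Pab(L + b)/(6LEI) = 186.7/EI
  relative rotation θ_0 = (625.5 + 186.7)/EI = 812.2/EI
A unit hogging moment at B produces rotation L₁/(3EI) + L₂/(3EI) = 5.083/EI.
Compatibility: M_B·(L₁+L₂)/(3EI) = θ_0, giving M_B = 159.8 kN·m (hogging).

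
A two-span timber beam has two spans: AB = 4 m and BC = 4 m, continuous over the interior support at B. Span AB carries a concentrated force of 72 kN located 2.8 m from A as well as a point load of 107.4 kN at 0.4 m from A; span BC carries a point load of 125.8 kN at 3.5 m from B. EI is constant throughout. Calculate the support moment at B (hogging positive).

Insert a hinge at B; M_B is the redundant, and each span becomes simply supported.
Rotations at B on the released spans (each span's end-slope, ×1/EI):
  span AB: point load 72 at a = 2.8: Pab(L + a)/(6LEI) = 68.54/EI
  span AB: point load 107.4 at a = 0.4: Pab(L + a)/(6LEI) = 28.35/EI
  span BC: point load 125.8 at a = 3.5: Pab(L + b)/(6LEI) = 41.28/EI
  relative rotation θ_0 = (96.9 + 41.28)/EI = 138.2/EI
A unit hogging moment at B produces rotation L₁/(3EI) + L₂/(3EI) = 2.667/EI.
Slope continuity at B: θ_0 = M_B·2.667/EI, so M_B = 138.2/2.667 = 51.82 kN·m (hogging).

M_B = 51.82 kN·m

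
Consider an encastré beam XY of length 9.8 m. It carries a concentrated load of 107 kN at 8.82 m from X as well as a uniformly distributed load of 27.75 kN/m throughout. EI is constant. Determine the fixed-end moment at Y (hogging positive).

Take the two fixed-end moments M_X, M_Y as redundants; the released structure is the simple span XY.
End rotations of the released simple span under the applied load (×1/EI):
  at X: point load 107 at a = 8.82: Pab(L + b)/(6LEI) = 169.6/EI
  at Y: point load 107 at a = 8.82: Pab(L + a)/(6LEI) = 292.9/EI
  at X: UDL 27.75: wL³/(24EI) = 1088/EI
  at Y: UDL 27.75: wL³/(24EI) = 1088/EI
  θ_X0 = 1258/EI,  θ_Y0 = 1381/EI
Flexibility coefficients: a unit moment at one end gives L/(3EI) there and L/(6EI) at the far end, so f₁₁ = f₂₂ = 3.267/EI and f₁₂ = f₂₁ = 1.633/EI.
Compatibility — zero rotation at each built-in end:
  3.267 M_X + 1.633 M_Y = 1258
  1.633 M_X + 3.267 M_Y = 1381
Solving the pair gives M_X = 231.5 kN·m and M_Y = 307 kN·m (hogging).

M_Y = 307 kN·m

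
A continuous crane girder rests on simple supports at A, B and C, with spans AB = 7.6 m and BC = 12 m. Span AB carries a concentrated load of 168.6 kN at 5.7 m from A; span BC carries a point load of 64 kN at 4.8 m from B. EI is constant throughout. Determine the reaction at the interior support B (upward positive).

Release continuity at B by inserting a hinge; the redundant is the internal moment M_B. The primary structure is two simply-supported spans AB and BC.
End slopes at the hinge B, treating each span as simply supported:
  span AB: point load 168.6 at a = 5.7: Pab(L + a)/(6LEI) = 532.6/EI
  span BC: point load 64 at a = 4.8: Pab(L + b)/(6LEI) = 589.8/EI
  relative rotation θ_0 = (532.6 + 589.8)/EI = 1122/EI
A unit hogging moment at B produces rotation L₁/(3EI) + L₂/(3EI) = 6.533/EI.
Slope continuity at B: θ_0 = M_B·6.533/EI, so M_B = 1122/6.533 = 171.8 kN·m (hogging).
Span AB, ΣM about A with M_B applied at B: R_B^{AB}·7.6 = 961 + 171.8, so R_B^{AB} = 149.1 kN and R_A = 168.6 − 149.1 = 19.55 kN.
Span BC, ΣM about C: R_B^{BC}·12 = 460.8 + 171.8, so R_B^{BC} = 52.72 kN and R_C = 64 − 52.72 = 11.28 kN.
R_B = 149.1 + 52.72 = 201.8 kN.

R_B = 201.8 kN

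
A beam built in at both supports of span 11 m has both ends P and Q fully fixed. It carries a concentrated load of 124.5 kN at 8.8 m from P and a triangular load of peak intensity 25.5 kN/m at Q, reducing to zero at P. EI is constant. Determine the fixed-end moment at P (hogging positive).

Take the two fixed-end moments M_P, M_Q as redundants; the released structure is the simple span PQ.
Simple-span end rotations at P and Q under the given loads:
  at P: point load 124.5 at a = 8.8: Pab(L + b)/(6LEI) = 482.1/EI
  at Q: point load 124.5 at a = 8.8: Pab(L + a)/(6LEI) = 723.1/EI
  at P: triangular load, peak 25.5: 7w₀L³/(360EI) = 660/EI
  at Q: triangular load, peak 25.5: w₀L³/(45EI) = 754.2/EI
  θ_P0 = 1142/EI,  θ_Q0 = 1477/EI
Flexibility coefficients: a unit moment at one end gives L/(3EI) there and L/(6EI) at the far end, so f₁₁ = f₂₂ = 3.667/EI and f₁₂ = f₂₁ = 1.833/EI.
Compatibility — zero rotation at each built-in end:
  3.667 M_P + 1.833 M_Q = 1142
  1.833 M_P + 3.667 M_Q = 1477
Solving the pair gives M_P = 146.7 kN·m and M_Q = 329.6 kN·m (hogging).

M_P = 146.7 kN·m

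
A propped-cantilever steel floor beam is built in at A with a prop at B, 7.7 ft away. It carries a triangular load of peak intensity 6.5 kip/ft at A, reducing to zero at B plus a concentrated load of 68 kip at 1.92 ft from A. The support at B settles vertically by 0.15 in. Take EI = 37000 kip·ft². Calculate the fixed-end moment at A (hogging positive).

M_A = 134.9 kip·ft

Release the roller at B. Primary structure: cantilever fixed at A.
Deflection at B on the released cantilever, summing each load's contribution:
  triangular load, peak 6.5 at the fixed end: w₀L⁴/(30EI) = 761.6/EI
  point load 68 at a = 1.92: Pa²(3L − a)/(6EI) = 884.9/EI
  δ_0 = 1647/EI
Flexibility coefficient — unit upward force at B: δ_{BB} = L³/(3EI) = 152.2/EI.
With EI = 37000 kip·ft²: δ_0 = 0.044501 ft and δ_{BB} = 0.004113 ft/kip.
Compatibility — the beam at B must follow the support down by 0.0125 ft: δ_0 − R_B·δ_{BB} = 0.0125, so R_B = (0.044501 − 0.0125)/0.004113 = 7.781 kip.
Moment equilibrium about A: M_A = Σ(load moments about A) − R_B·L = 194.8 − 7.781×7.7 = 134.9 kip·ft.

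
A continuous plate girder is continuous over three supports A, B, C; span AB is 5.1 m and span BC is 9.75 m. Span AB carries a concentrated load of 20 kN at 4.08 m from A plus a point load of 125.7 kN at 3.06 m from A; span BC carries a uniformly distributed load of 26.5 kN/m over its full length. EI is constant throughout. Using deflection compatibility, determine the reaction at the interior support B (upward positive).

R_B = 296.5 kN

Release continuity at B by inserting a hinge; the redundant is the internal moment M_B. The primary structure is two simply-supported spans AB and BC.
End slopes at the hinge B, treating each span as simply supported:
  span AB: point load 20 at a = 4.08: Pab(L + a)/(6LEI) = 24.97/EI
  span AB: point load 125.7 at a = 3.06: Pab(L + a)/(6LEI) = 209.2/EI
  span BC: UDL 26.5: wL³/(24EI) = 1023/EI
  relative rotation θ_0 = (234.2 + 1023)/EI = 1258/EI
A unit hogging moment at B produces rotation L₁/(3EI) + L₂/(3EI) = 4.95/EI.
Slope continuity at B: θ_0 = M_B·4.95/EI, so M_B = 1258/4.95 = 254.1 kN·m (hogging).
Span AB, ΣM about A with M_B applied at B: R_B^{AB}·5.1 = 466.2 + 254.1, so R_B^{AB} = 141.2 kN and R_A = 145.7 − 141.2 = 4.463 kN.
Span BC, ΣM about C: R_B^{BC}·9.75 = 1260 + 254.1, so R_B^{BC} = 155.2 kN and R_C = 258.4 − 155.2 = 103.1 kN.
R_B = 141.2 + 155.2 = 296.5 kN.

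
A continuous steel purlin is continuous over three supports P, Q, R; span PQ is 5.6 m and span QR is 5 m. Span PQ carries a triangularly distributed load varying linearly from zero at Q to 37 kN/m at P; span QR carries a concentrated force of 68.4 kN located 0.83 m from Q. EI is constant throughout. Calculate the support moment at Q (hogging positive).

Release continuity at Q by inserting a hinge; the redundant is the internal moment M_Q. The primary structure is two simply-supported spans PQ and QR.
End slopes at the hinge Q, treating each span as simply supported:
  span PQ: triangular load, peak 37: 7w₀L³/(360EI) = 126.3/EI
  span QR: point load 68.4 at a = 0.83: Pab(L + b)/(6LEI) = 72.36/EI
  relative rotation θ_0 = (126.3 + 72.36)/EI = 198.7/EI
A unit hogging moment at Q produces rotation L₁/(3EI) + L₂/(3EI) = 3.533/EI.
Compatibility: M_Q·(L₁+L₂)/(3EI) = θ_0, giving M_Q = 56.24 kN·m (hogging).

M_Q = 56.24 kN·m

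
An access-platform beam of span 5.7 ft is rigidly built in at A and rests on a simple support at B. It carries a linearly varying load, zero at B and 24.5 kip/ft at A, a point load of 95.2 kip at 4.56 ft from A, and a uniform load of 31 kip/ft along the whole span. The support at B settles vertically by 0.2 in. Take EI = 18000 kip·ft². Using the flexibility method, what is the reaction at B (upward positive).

Release the roller at B. Primary structure: cantilever fixed at A.
Primary-structure tip deflection at B by superposition:
  triangular load, peak 24.5 at the fixed end: w₀L⁴/(30EI) = 862.1/EI
  point load 95.2 at a = 4.56: Pa²(3L − a)/(6EI) = 4137/EI
  UDL 31: wL⁴/(8EI) = 4090/EI
  δ_0 = 9090/EI
Flexibility coefficient — unit upward force at B: δ_{BB} = L³/(3EI) = 61.73/EI.
With EI = 18000 kip·ft²: δ_0 = 0.50499 ft and δ_{BB} = 0.00343 ft/kip.
Compatibility — the beam at B must follow the support down by 0.01667 ft: δ_0 − R_B·δ_{BB} = 0.01667, so R_B = (0.50499 − 0.01667)/0.00343 = 142.4 kip.

R_B = 142.4 kip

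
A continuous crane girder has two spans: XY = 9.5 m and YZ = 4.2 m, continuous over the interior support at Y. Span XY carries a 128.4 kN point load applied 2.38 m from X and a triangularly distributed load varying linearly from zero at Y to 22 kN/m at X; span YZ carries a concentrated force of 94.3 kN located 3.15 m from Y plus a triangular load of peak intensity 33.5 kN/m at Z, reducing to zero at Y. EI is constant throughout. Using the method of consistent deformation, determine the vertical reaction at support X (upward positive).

R_X = 144.4 kN

Release continuity at Y by inserting a hinge; the redundant is the internal moment M_Y. The primary structure is two simply-supported spans XY and YZ.
End slopes at the hinge Y, treating each span as simply supported:
  span XY: point load 128.4 at a = 2.38: Pab(L + a)/(6LEI) = 453.5/EI
  span XY: triangular load, peak 22: 7w₀L³/(360EI) = 366.8/EI
  span YZ: point load 94.3 at a = 3.15: Pab(L + b)/(6LEI) = 64.98/EI
  span YZ: triangular load, peak 33.5: 7w₀L³/(360EI) = 48.26/EI
  relative rotation θ_0 = (820.3 + 113.2)/EI = 933.5/EI
A unit hogging moment at Y produces rotation L₁/(3EI) + L₂/(3EI) = 4.567/EI.
Slope continuity at Y: θ_0 = M_Y·4.567/EI, so M_Y = 933.5/4.567 = 204.4 kN·m (hogging).
Span XY, ΣM about X with M_Y applied at Y: R_Y^{XY}·9.5 = 636.5 + 204.4, so R_Y^{XY} = 88.52 kN and R_X = 232.9 − 88.52 = 144.4 kN.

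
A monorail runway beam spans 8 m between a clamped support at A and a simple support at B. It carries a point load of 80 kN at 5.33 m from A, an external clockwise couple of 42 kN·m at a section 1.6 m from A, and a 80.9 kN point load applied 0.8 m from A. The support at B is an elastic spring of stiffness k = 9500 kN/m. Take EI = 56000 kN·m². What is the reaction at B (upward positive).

Release the roller at B. Primary structure: cantilever fixed at A.
Primary-structure tip deflection at B by superposition:
  point load 80 at a = 5.33: Pa²(3L − a)/(6EI) = 7072/EI
  clockwise couple 42 at a = 1.6: M₀a(2L − a)/(2EI) = 483.8/EI
  point load 80.9 at a = 0.8: Pa²(3L − a)/(6EI) = 200.2/EI
  δ_0 = 7756/EI
Tip deflection under a unit load at B: L³/(3EI) = 170.7/EI.
With EI = 56000 kN·m²: δ_0 = 0.1385 m and δ_{BB} = 0.003048 m/kN.
Compatibility — the spring shortens by R_B/k under the reaction it provides: δ_0 − R_B·δ_{BB} = R_B/k. With 1/k = 0.000105 m/kN, R_B = δ_0 / (δ_{BB} + 1/k) = 0.1385 / (0.003048 + 0.000105) = 43.93 kN.

R_B = 43.93 kN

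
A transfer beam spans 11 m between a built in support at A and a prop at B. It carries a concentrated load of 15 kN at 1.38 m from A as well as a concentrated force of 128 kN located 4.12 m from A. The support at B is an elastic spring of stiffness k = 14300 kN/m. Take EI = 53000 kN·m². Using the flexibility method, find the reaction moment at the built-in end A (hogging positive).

M_A = 287.2 kN·m

Take the reaction at B as the redundant and release it; the primary structure is a cantilever fixed at A.
Deflection at B on the released cantilever, summing each load's contribution:
  point load 15 at a = 1.38: Pa²(3L − a)/(6EI) = 150.5/EI
  point load 128 at a = 4.12: Pa²(3L − a)/(6EI) = 10458/EI
  δ_0 = 10609/EI
Tip deflection under a unit load at B: L³/(3EI) = 443.7/EI.
With EI = 53000 kN·m²: δ_0 = 0.20016 m and δ_{BB} = 0.008371 m/kN.
Compatibility — the spring shortens by R_B/k under the reaction it provides: δ_0 − R_B·δ_{BB} = R_B/k. With 1/k = 0.00007 m/kN, R_B = δ_0 / (δ_{BB} + 1/k) = 0.20016 / (0.008371 + 0.00007) = 23.71 kN.
Moment equilibrium about A: M_A = Σ(load moments about A) − R_B·L = 548.1 − 23.71×11 = 287.2 kN·m.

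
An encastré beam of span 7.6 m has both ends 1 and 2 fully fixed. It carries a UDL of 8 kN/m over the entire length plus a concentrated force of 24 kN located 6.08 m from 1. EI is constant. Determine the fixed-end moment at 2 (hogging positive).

Take the two fixed-end moments M_1, M_2 as redundants; the released structure is the simple span 12.
Simple-span end rotations at 1 and 2 under the given loads:
  at 1: UDL 8: wL³/(24EI) = 146.3/EI
  at 2: UDL 8: wL³/(24EI) = 146.3/EI
  at 1: point load 24 at a = 6.08: Pab(L + b)/(6LEI) = 44.36/EI
  at 2: point load 24 at a = 6.08: Pab(L + a)/(6LEI) = 66.54/EI
  θ_10 = 190.7/EI,  θ_20 = 212.9/EI
Flexibility coefficients: a unit moment at one end gives L/(3EI) there and L/(6EI) at the far end, so f₁₁ = f₂₂ = 2.533/EI and f₁₂ = f₂₁ = 1.267/EI.
Compatibility — zero rotation at each built-in end:
  2.533 M_1 + 1.267 M_2 = 190.7
  1.267 M_1 + 2.533 M_2 = 212.9
Solving the pair gives M_1 = 44.34 kN·m and M_2 = 61.85 kN·m (hogging).

M_2 = 61.85 kN·m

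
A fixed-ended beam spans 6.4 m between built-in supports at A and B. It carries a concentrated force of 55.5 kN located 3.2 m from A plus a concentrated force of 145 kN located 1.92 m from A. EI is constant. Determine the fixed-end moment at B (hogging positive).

Take the two fixed-end moments M_A, M_B as redundants; the released structure is the simple span AB.
Simple-span end rotations at A and B under the given loads:
  at A: point load 55.5 at a = 3.2: Pab(L + b)/(6LEI) = 142.1/EI
  at B: point load 55.5 at a = 3.2: Pab(L + a)/(6LEI) = 142.1/EI
  at A: point load 145 at a = 1.92: Pab(L + b)/(6LEI) = 353.4/EI
  at B: point load 145 at a = 1.92: Pab(L + a)/(6LEI) = 270.2/EI
  θ_A0 = 495.5/EI,  θ_B0 = 412.3/EI
Flexibility coefficients: a unit moment at one end gives L/(3EI) there and L/(6EI) at the far end, so f₁₁ = f₂₂ = 2.133/EI and f₁₂ = f₂₁ = 1.067/EI.
Compatibility — zero rotation at each built-in end:
  2.133 M_A + 1.067 M_B = 495.5
  1.067 M_A + 2.133 M_B = 412.3
Solving the pair gives M_A = 180.8 kN·m and M_B = 102.9 kN·m (hogging).

M_B = 102.9 kN·m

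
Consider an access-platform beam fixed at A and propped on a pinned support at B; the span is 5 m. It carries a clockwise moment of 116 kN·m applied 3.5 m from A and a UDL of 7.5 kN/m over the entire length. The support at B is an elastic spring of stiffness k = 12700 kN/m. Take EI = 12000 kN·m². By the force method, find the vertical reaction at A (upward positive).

R_A = -7.216 kN

Take the reaction at B as the redundant and release it; the primary structure is a cantilever fixed at A.
Primary-structure tip deflection at B by superposition:
  clockwise couple 116 at a = 3.5: M₀a(2L − a)/(2EI) = 1320/EI
  UDL 7.5: wL⁴/(8EI) = 585.9/EI
  δ_0 = 1905/EI
Flexibility coefficient — unit upward force at B: δ_{BB} = L³/(3EI) = 41.67/EI.
With EI = 12000 kN·m²: δ_0 = 0.15879 m and δ_{BB} = 0.003472 m/kN.
Compatibility — the spring shortens by R_B/k under the reaction it provides: δ_0 − R_B·δ_{BB} = R_B/k. With 1/k = 0.000079 m/kN, R_B = δ_0 / (δ_{BB} + 1/k) = 0.15879 / (0.003472 + 0.000079) = 44.72 kN.
Vertical equilibrium: R_A = ΣP − R_B = 37.5 − 44.72 = -7.216 kN.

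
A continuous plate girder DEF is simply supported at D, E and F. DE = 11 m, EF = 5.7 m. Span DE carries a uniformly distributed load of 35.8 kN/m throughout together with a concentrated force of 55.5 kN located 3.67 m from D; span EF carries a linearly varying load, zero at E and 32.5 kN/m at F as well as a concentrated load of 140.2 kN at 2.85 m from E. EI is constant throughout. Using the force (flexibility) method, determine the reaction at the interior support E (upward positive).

R_E = 446.5 kN

Release continuity at E by inserting a hinge; the redundant is the internal moment M_E. The primary structure is two simply-supported spans DE and EF.
Rotations at E on the released spans (each span's end-slope, ×1/EI):
  span DE: UDL 35.8: wL³/(24EI) = 1985/EI
  span DE: point load 55.5 at a = 3.67: Pab(L + a)/(6LEI) = 331.9/EI
  span EF: triangular load, peak 32.5: 7w₀L³/(360EI) = 117/EI
  span EF: point load 140.2 at a = 2.85: Pab(L + b)/(6LEI) = 284.7/EI
  relative rotation θ_0 = (2317 + 401.7)/EI = 2719/EI
A unit hogging moment at E produces rotation L₁/(3EI) + L₂/(3EI) = 5.567/EI.
Compatibility: M_E·(L₁+L₂)/(3EI) = θ_0, giving M_E = 488.4 kN·m (hogging).
Span DE, ΣM about D with M_E applied at E: R_E^{DE}·11 = 2370 + 488.4, so R_E^{DE} = 259.8 kN and R_D = 449.3 − 259.8 = 189.5 kN.
Span EF, ΣM about F: R_E^{EF}·5.7 = 575.6 + 488.4, so R_E^{EF} = 186.7 kN and R_F = 232.8 − 186.7 = 46.16 kN.
R_E = 259.8 + 186.7 = 446.5 kN.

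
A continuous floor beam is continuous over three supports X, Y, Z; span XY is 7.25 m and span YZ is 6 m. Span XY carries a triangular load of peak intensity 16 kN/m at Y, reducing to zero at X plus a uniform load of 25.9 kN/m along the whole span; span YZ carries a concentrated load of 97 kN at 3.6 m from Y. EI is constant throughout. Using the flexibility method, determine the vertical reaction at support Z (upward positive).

R_Z = 30.19 kN

Take M_Y as the redundant. Released structure: two simple spans XY and YZ with a hinge at Y.
End slopes at the hinge Y, treating each span as simply supported:
  span XY: triangular load, peak 16: w₀L³/(45EI) = 135.5/EI
  span XY: UDL 25.9: wL³/(24EI) = 411.2/EI
  span YZ: point load 97 at a = 3.6: Pab(L + b)/(6LEI) = 195.6/EI
  relative rotation θ_0 = (546.7 + 195.6)/EI = 742.3/EI
A unit hogging moment at Y produces rotation L₁/(3EI) + L₂/(3EI) = 4.417/EI.
Slope continuity at Y: θ_0 = M_Y·4.417/EI, so M_Y = 742.3/4.417 = 168.1 kN·m (hogging).
Span YZ, ΣM about Z: R_Y^{YZ}·6 = 232.8 + 168.1, so R_Y^{YZ} = 66.81 kN and R_Z = 97 − 66.81 = 30.19 kN.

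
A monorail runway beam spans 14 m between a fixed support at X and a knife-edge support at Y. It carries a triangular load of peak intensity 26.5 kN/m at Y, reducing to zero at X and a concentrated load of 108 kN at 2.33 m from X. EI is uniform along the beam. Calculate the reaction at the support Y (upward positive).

R_Y = 106.3 kN

Release the roller at Y. Primary structure: cantilever fixed at X.
Deflection at Y on the released cantilever, summing each load's contribution:
  triangular load, peak 26.5 at the free end: 11w₀L⁴/(120EI) = 93319/EI
  point load 108 at a = 2.33: Pa²(3L − a)/(6EI) = 3877/EI
  δ_0 = 97195/EI
Tip deflection under a unit load at Y: L³/(3EI) = 914.7/EI.
The prop prevents deflection at Y: R_Y = δ_0/δ_{YY} = 97195/914.7 = 106.3 kN.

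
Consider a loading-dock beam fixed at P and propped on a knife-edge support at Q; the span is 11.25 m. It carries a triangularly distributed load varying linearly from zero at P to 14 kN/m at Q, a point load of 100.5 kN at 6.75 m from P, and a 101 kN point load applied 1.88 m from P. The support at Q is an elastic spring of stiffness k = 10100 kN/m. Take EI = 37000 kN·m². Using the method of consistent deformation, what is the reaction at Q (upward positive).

R_Q = 90.03 kN

Take the reaction at Q as the redundant and release it; the primary structure is a cantilever fixed at P.
Downward deflection at the released point Q due to the loads:
  triangular load, peak 14 at the free end: 11w₀L⁴/(120EI) = 20557/EI
  point load 100.5 at a = 6.75: Pa²(3L − a)/(6EI) = 20606/EI
  point load 101 at a = 1.88: Pa²(3L − a)/(6EI) = 1896/EI
  δ_0 = 43058/EI
Tip deflection under a unit load at Q: L³/(3EI) = 474.6/EI.
With EI = 37000 kN·m²: δ_0 = 1.1637 m and δ_{QQ} = 0.012827 m/kN.
Compatibility — the spring shortens by R_Q/k under the reaction it provides: δ_0 − R_Q·δ_{QQ} = R_Q/k. With 1/k = 0.000099 m/kN, R_Q = δ_0 / (δ_{QQ} + 1/k) = 1.1637 / (0.012827 + 0.000099) = 90.03 kN.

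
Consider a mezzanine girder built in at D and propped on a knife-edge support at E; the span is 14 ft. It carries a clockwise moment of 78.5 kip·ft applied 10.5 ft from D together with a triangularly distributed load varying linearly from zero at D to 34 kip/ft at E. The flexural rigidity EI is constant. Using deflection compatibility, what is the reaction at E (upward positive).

R_E = 138.8 kip

Remove the prop at E; the released (primary) structure is a cantilever built in at D.
Primary-structure tip deflection at E by superposition:
  clockwise couple 78.5 at a = 10.5: M₀a(2L − a)/(2EI) = 7212/EI
  triangular load, peak 34 at the free end: 11w₀L⁴/(120EI) = 119730/EI
  δ_0 = 126942/EI
Flexibility coefficient — unit upward force at E: δ_{EE} = L³/(3EI) = 914.7/EI.
The prop prevents deflection at E: R_E = δ_0/δ_{EE} = 126942/914.7 = 138.8 kip.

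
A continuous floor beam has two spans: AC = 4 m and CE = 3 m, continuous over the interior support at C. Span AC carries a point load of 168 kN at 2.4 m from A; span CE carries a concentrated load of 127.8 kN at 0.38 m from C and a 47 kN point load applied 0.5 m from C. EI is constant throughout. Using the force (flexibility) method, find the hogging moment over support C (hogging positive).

Release continuity at C by inserting a hinge; the redundant is the internal moment M_C. The primary structure is two simply-supported spans AC and CE.
Discontinuity in slope at C on the released structure — sum the simple-span end rotations:
  span AC: point load 168 at a = 2.4: Pab(L + a)/(6LEI) = 172/EI
  span CE: point load 127.8 at a = 0.38: Pab(L + b)/(6LEI) = 39.73/EI
  span CE: point load 47 at a = 0.5: Pab(L + b)/(6LEI) = 17.95/EI
  relative rotation θ_0 = (172 + 57.68)/EI = 229.7/EI
A unit hogging moment at C produces rotation L₁/(3EI) + L₂/(3EI) = 2.333/EI.
Compatibility: M_C·(L₁+L₂)/(3EI) = θ_0, giving M_C = 98.45 kN·m (hogging).

M_C = 98.45 kN·m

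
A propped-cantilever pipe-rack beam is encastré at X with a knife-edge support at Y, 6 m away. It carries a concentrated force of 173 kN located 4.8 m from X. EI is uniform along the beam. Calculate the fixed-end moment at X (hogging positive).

Remove the prop at Y; the released (primary) structure is a cantilever built in at X.
Deflection at Y on the released cantilever, summing each load's contribution:
  point load 173 at a = 4.8: Pa²(3L − a)/(6EI) = 8769/EI
Flexibility coefficient — unit upward force at Y: δ_{YY} = L³/(3EI) = 72/EI.
Compatibility at Y: δ_0 − R_Y·δ_{YY} = 0, so R_Y = 8769/72 = 121.8 kN.
Moment equilibrium about X: M_X = Σ(load moments about X) − R_Y·L = 830.4 − 121.8×6 = 99.65 kN·m.

M_X = 99.65 kN·m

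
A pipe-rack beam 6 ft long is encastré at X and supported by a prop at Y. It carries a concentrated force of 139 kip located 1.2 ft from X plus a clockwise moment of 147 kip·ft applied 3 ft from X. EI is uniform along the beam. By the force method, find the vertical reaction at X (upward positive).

R_X = 103.7 kip

Choose R_Y as the redundant. The primary structure is the cantilever fixed at X.
Downward deflection at the released point Y due to the loads:
  point load 139 at a = 1.2: Pa²(3L − a)/(6EI) = 560.4/EI
  clockwise couple 147 at a = 3: M₀a(2L − a)/(2EI) = 1984/EI
  δ_0 = 2545/EI
Tip deflection under a unit load at Y: L³/(3EI) = 72/EI.
The prop prevents deflection at Y: R_Y = δ_0/δ_{YY} = 2545/72 = 35.35 kip.
Vertical equilibrium: R_X = ΣP − R_Y = 139 − 35.35 = 103.7 kip.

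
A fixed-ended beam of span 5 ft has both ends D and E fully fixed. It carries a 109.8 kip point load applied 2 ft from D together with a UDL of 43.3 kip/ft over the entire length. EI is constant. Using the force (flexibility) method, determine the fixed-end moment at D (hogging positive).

M_D = 169.3 kip·ft

Release both end moments; the primary structure is a simply-supported span DE with redundants M_D and M_E.
End rotations of the released simple span under the applied load (×1/EI):
  at D: point load 109.8 at a = 2: Pab(L + b)/(6LEI) = 175.7/EI
  at E: point load 109.8 at a = 2: Pab(L + a)/(6LEI) = 153.7/EI
  at D: UDL 43.3: wL³/(24EI) = 225.5/EI
  at E: UDL 43.3: wL³/(24EI) = 225.5/EI
  θ_D0 = 401.2/EI,  θ_E0 = 379.2/EI
Flexibility coefficients: a unit moment at one end gives L/(3EI) there and L/(6EI) at the far end, so f₁₁ = f₂₂ = 1.667/EI and f₁₂ = f₂₁ = 0.8333/EI.
Compatibility — zero rotation at each built-in end:
  1.667 M_D + 0.8333 M_E = 401.2
  0.8333 M_D + 1.667 M_E = 379.2
Solving the pair gives M_D = 169.3 kip·ft and M_E = 142.9 kip·ft (hogging).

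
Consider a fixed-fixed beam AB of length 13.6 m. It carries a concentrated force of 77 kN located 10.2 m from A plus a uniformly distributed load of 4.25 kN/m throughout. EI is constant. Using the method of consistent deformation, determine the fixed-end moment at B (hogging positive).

M_B = 212.8 kN·m

Release both end moments; the primary structure is a simply-supported span AB with redundants M_A and M_B.
End rotations of the released simple span under the applied load (×1/EI):
  at A: point load 77 at a = 10.2: Pab(L + b)/(6LEI) = 556.3/EI
  at B: point load 77 at a = 10.2: Pab(L + a)/(6LEI) = 778.9/EI
  at A: UDL 4.25: wL³/(24EI) = 445.4/EI
  at B: UDL 4.25: wL³/(24EI) = 445.4/EI
  θ_A0 = 1002/EI,  θ_B0 = 1224/EI
Flexibility coefficients: a unit moment at one end gives L/(3EI) there and L/(6EI) at the far end, so f₁₁ = f₂₂ = 4.533/EI and f₁₂ = f₂₁ = 2.267/EI.
Compatibility — zero rotation at each built-in end:
  4.533 M_A + 2.267 M_B = 1002
  2.267 M_A + 4.533 M_B = 1224
Solving the pair gives M_A = 114.6 kN·m and M_B = 212.8 kN·m (hogging).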